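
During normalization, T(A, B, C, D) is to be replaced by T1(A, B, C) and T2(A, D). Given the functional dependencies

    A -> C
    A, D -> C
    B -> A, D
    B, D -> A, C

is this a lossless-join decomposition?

No

Common attributes: T1 ∩ T2 = {A}.
Closure of {A}: A → C applies, adding C. So (A)⁺ = {A, C}.
The closure contains neither all of T1 = {A, B, C} nor all of T2 = {A, D}, so the common attributes are not a superkey of either fragment. The join is lossy.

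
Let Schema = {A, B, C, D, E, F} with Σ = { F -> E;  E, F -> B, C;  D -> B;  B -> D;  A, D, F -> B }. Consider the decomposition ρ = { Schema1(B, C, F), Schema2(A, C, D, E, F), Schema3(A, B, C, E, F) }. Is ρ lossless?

Yes

Chase test. Columns are A, B, C, D, E, F; row i has aⱼ where attribute j ∈ Schemai, else bᵢⱼ.
Initial tableau (one row per fragment):
  row 1: b11 a2 a3 b14 b15 a6
  row 2: a1 b22 a3 a4 a5 a6
  row 3: a1 a2 a3 b34 a5 a6
Rows 1 and 2 agree on F; apply F→E and equate their E entries.
Rows 1 and 2 agree on E, F; apply E, F→B, C and equate their B, C entries.
Rows 1 and 2 agree on B; apply B→D and equate their D entries.
Rows 1 and 3 agree on B; apply B→D and equate their D entries.
Row 2 is now all distinguished symbols — the join is lossless.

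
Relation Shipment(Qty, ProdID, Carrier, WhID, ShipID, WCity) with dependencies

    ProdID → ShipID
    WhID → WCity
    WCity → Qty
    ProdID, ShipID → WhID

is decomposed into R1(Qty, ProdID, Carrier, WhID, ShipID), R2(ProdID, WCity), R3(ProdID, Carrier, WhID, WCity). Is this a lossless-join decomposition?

Yes

Chase test. Columns are Qty, ProdID, Carrier, WhID, ShipID, WCity; row i has aⱼ where attribute j ∈ Ri, else bᵢⱼ.
Initial tableau (one row per fragment):
  row 1: a1 a2 a3 a4 a5 b16
  row 2: b21 a2 b23 b24 b25 a6
  row 3: b31 a2 a3 a4 b35 a6
Rows 1 and 2 agree on ProdID; apply ProdID→ShipID and equate their ShipID entries.
Rows 1 and 3 agree on ProdID; apply ProdID→ShipID and equate their ShipID entries.
Rows 1 and 3 agree on WhID; apply WhID→WCity and equate their WCity entries.
Rows 1 and 2 agree on WCity; apply WCity→Qty and equate their Qty entries.
Rows 1 and 3 agree on WCity; apply WCity→Qty and equate their Qty entries.
Rows 1 and 2 agree on ProdID, ShipID; apply ProdID, ShipID→WhID and equate their WhID entries.
Row 1 is now all distinguished symbols — the join is lossless.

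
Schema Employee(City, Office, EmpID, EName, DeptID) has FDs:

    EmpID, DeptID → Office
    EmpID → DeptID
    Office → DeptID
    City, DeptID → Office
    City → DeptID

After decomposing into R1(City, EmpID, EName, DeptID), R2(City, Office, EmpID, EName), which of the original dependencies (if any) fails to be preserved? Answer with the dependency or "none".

Office → DeptID

Check Office → DeptID: no single fragment contains all of {Office, DeptID}, and the restricted closure of {Office} across the fragments never reaches {DeptID}.
EmpID, DeptID → Office is preserved.
EmpID → DeptID is preserved.
City, DeptID → Office is preserved.
City → DeptID is preserved.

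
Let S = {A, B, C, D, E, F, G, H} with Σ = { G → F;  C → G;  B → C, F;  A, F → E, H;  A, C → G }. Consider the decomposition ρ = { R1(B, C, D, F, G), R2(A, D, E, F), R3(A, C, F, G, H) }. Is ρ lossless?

Chase test. Columns are A, B, C, D, E, F, G, H; row i has aⱼ where attribute j ∈ Ri, else bᵢⱼ.
Initial tableau (one row per fragment):
  row 1: b11 a2 a3 a4 b15 a6 a7 b18
  row 2: a1 b22 b23 a4 a5 a6 b27 b28
  row 3: a1 b32 a3 b34 b35 a6 a7 a8
Rows 2 and 3 agree on A, F; apply A, F→E, H and equate their E, H entries.
No row becomes fully distinguished — the join is lossy.

No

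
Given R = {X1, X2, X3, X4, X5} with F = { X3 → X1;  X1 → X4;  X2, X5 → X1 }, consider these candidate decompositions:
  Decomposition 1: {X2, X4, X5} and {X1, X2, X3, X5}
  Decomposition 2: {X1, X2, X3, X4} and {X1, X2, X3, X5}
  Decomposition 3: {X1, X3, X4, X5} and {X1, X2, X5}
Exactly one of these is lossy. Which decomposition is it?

Decomposition 1: common = {X2, X5}, closure = {X1, X2, X4, X5} → lossless.
Decomposition 2: common = {X1, X2, X3}, closure = {X1, X2, X3, X4} → lossless.
Decomposition 3: common = {X1, X5}, closure = {X1, X4, X5} → lossy.

Decomposition 3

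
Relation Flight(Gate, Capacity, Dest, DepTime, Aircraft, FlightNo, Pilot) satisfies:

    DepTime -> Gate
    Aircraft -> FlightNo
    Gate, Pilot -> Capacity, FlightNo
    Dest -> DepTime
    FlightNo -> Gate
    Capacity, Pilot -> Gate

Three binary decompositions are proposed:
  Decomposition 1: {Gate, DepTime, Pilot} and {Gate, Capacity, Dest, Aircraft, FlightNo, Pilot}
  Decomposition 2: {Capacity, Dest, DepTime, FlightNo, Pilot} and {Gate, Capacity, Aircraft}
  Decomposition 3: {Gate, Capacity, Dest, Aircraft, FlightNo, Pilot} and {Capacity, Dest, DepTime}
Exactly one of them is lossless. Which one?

Decomposition 3

Decomposition 1: common = {Gate, Pilot}, closure = {Gate, Capacity, FlightNo, Pilot} → lossy.
Decomposition 2: common = {Capacity}, closure = {Capacity} → lossy.
Decomposition 3: common = {Capacity, Dest}, closure = {Gate, Capacity, Dest, DepTime} → lossless.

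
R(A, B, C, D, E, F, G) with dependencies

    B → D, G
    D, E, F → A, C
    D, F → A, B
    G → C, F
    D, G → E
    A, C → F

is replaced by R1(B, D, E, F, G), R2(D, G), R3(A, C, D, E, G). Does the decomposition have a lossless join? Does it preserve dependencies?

lossless but not dependency-preserving

Lossless test (chase): Rows 1 and 2 agree on G; apply G→C, F and equate their C, F entries. Rows 1 and 3 agree on G; apply G→C, F and equate their C, F entries. Rows 1 and 2 agree on D, G; apply D, G→E and equate their E entries. Rows 1 and 2 agree on D, E, F; apply D, E, F→A, C and equate their A, C entries. Rows 1 and 3 agree on D, E, F; apply D, E, F→A, C and equate their A, C entries. Rows 1 and 2 agree on D, F; apply D, F→A, B and equate their A, B entries. Rows 1 and 3 agree on D, F; apply D, F→A, B and equate their A, B entries. Row 1 is now all distinguished symbols — the join is lossless.
Dependency preservation: the restricted closure of {A, C} across the fragments never reaches {F}, so A, C → F cannot be enforced without a join — not preserved.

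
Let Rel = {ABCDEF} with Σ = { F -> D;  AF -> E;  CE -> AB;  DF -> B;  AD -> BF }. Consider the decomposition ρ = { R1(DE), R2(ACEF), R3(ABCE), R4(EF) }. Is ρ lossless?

No

Chase test. Columns are ABCDEF; row i has aⱼ where attribute j ∈ Ri, else bᵢⱼ.
Initial tableau (one row per fragment):
  row 1: b11 b12 b13 a4 a5 b16
  row 2: a1 b22 a3 b24 a5 a6
  row 3: a1 a2 a3 b34 a5 b36
  row 4: b41 b42 b43 b44 a5 a6
Rows 2 and 4 agree on F; apply F→D and equate their D entries.
Rows 2 and 3 agree on CE; apply CE→AB and equate their AB entries.
Rows 2 and 4 agree on DF; apply DF→B and equate their B entries.
No row becomes fully distinguished — the join is lossy.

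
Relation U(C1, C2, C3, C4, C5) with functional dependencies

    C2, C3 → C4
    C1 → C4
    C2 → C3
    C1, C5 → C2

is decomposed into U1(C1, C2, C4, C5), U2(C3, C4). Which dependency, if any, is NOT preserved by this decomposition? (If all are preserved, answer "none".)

Check C2 → C3: no single fragment contains all of {C2, C3}, and the restricted closure of {C2} across the fragments never reaches {C3}.
C2, C3 → C4 is preserved.
C1 → C4 is preserved.
C1, C5 → C2 is preserved.

C2 → C3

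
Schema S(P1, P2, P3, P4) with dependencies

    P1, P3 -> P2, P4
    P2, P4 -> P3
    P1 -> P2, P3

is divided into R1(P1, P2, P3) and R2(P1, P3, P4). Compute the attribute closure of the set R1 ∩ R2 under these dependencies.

R1 ∩ R2 = {P1, P3}.
P1, P3 → P2, P4 applies, adding P2, P4
Closure: {P1, P2, P3, P4}.

P1, P2, P3, P4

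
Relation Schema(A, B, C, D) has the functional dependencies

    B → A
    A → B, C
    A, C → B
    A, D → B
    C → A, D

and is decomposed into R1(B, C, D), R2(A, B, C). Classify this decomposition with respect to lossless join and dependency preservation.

Lossless test: (B, C)⁺ = {A, B, C, D}, which contains all of one fragment — lossless.
Dependency preservation: A, D → B; C → A, D are not contained in any single fragment, but the restricted closure of each left-hand side across the fragments still reaches the right-hand side; the remaining FDs each lie inside some fragment. All dependencies are preserved.

lossless and dependency-preserving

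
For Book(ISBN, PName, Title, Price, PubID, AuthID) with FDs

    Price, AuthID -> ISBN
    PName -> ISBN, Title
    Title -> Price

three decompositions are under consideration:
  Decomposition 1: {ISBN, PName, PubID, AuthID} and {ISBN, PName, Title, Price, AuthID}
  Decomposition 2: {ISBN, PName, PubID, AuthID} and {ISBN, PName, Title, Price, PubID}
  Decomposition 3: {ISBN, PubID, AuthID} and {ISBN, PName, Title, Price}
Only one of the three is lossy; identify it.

Decomposition 1: common = {ISBN, PName, AuthID}, closure = {ISBN, PName, Title, Price, AuthID} → lossless.
Decomposition 2: common = {ISBN, PName, PubID}, closure = {ISBN, PName, Title, Price, PubID} → lossless.
Decomposition 3: common = {ISBN}, closure = {ISBN} → lossy.

Decomposition 3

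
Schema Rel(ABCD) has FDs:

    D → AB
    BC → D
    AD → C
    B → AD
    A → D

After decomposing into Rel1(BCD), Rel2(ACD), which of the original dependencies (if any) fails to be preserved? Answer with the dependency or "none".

D → AB: restricted closure across fragments reaches AB.
BC → D lies within Rel1.
AD → C lies within Rel2.
B → AD: restricted closure across fragments reaches AD.
A → D lies within Rel2.
Every dependency is enforceable on the fragments, so the decomposition is dependency-preserving.

none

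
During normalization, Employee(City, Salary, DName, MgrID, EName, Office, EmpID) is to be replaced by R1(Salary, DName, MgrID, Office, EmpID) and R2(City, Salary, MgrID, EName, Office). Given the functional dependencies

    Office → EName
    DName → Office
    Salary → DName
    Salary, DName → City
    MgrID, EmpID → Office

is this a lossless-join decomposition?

Common attributes: R1 ∩ R2 = {Salary, MgrID, Office}.
Closure of {Salary, MgrID, Office}: Office → EName applies, adding EName; Salary → DName applies, adding DName; Salary, DName → City applies, adding City. So (Salary, MgrID, Office)⁺ = {City, Salary, DName, MgrID, EName, Office}.
This closure contains every attribute of R2, so R1 ∩ R2 → R2. The join is lossless.

Yes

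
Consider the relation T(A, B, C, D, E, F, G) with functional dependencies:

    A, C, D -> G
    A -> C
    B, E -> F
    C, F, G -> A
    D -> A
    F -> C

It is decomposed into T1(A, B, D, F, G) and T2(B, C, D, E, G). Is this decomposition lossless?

No

Common attributes: T1 ∩ T2 = {B, D, G}.
Closure of {B, D, G}: D → A applies, adding A; A → C applies, adding C. So (B, D, G)⁺ = {A, B, C, D, G}.
The closure contains neither all of T1 = {A, B, D, F, G} nor all of T2 = {B, C, D, E, G}, so the common attributes are not a superkey of either fragment. The join is lossy.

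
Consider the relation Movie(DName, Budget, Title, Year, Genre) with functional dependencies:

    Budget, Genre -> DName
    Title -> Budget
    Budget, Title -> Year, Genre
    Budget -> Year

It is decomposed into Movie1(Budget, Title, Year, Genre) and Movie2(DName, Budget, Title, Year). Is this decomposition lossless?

Yes

Common attributes: Movie1 ∩ Movie2 = {Budget, Title, Year}.
Closure of {Budget, Title, Year}: Budget, Title → Year, Genre applies, adding Genre; Budget, Genre → DName applies, adding DName. So (Budget, Title, Year)⁺ = {DName, Budget, Title, Year, Genre}.
This closure contains every attribute of Movie1, so Movie1 ∩ Movie2 → Movie1. The join is lossless.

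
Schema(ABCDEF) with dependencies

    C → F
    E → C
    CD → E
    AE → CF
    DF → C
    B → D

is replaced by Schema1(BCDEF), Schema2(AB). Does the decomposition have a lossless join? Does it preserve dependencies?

lossy but dependency-preserving

Lossless test: (B)⁺ = {BD}, which is a superkey of neither fragment — lossy.
Dependency preservation: AE → CF is not contained in any single fragment, but the restricted closure of its left-hand side across the fragments still reaches the right-hand side; the remaining FDs each lie inside some fragment. All dependencies are preserved.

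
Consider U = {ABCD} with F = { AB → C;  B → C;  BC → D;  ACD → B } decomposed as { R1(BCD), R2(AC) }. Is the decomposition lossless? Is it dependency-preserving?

Lossless test: (C)⁺ = {C}, which is a superkey of neither fragment — lossy.
Dependency preservation: the restricted closure of {ACD} across the fragments never reaches {B}, so ACD → B cannot be enforced without a join — not preserved.

lossy and not dependency-preserving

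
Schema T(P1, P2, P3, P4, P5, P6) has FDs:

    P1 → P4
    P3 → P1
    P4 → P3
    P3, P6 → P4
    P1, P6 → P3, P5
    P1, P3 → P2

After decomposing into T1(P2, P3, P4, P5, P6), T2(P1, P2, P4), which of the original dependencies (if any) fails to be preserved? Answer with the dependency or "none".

P1 → P4 lies within T2.
P3 → P1: restricted closure across fragments reaches P1.
P4 → P3 lies within T1.
P3, P6 → P4 lies within T1.
P1, P6 → P3, P5: restricted closure across fragments reaches P3, P5.
P1, P3 → P2: restricted closure across fragments reaches P2.
Every dependency is enforceable on the fragments, so the decomposition is dependency-preserving.

none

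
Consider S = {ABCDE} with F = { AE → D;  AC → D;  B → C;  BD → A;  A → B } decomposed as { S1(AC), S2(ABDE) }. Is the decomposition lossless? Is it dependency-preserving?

lossless but not dependency-preserving

Lossless test: (A)⁺ = {ABCD}, which contains all of one fragment — lossless.
Dependency preservation: the restricted closure of {B} across the fragments never reaches {C}, so B → C cannot be enforced without a join — not preserved.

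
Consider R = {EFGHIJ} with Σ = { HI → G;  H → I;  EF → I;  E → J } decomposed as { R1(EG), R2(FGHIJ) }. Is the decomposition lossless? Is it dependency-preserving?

lossy and not dependency-preserving

Lossless test: (G)⁺ = {G}, which is a superkey of neither fragment — lossy.
Dependency preservation: the restricted closure of {EF} across the fragments never reaches {I}, so EF → I cannot be enforced without a join — not preserved.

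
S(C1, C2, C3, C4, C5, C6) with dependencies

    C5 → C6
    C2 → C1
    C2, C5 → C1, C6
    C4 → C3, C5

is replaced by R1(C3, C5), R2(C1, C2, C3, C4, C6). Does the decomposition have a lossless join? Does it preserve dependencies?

Lossless test: (C3)⁺ = {C3}, which is a superkey of neither fragment — lossy.
Dependency preservation: the restricted closure of {C5} across the fragments never reaches {C6}, so C5 → C6 cannot be enforced without a join — not preserved.

lossy and not dependency-preserving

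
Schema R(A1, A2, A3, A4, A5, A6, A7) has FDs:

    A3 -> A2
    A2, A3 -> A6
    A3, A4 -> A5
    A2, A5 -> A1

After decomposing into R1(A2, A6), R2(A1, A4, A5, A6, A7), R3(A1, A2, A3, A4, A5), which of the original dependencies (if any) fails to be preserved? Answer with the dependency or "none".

Check A2, A3 → A6: no single fragment contains all of {A2, A3, A6}, and the restricted closure of {A2, A3} across the fragments never reaches {A6}.
A3 → A2 is preserved.
A3, A4 → A5 is preserved.
A2, A5 → A1 is preserved.

A2, A3 -> A6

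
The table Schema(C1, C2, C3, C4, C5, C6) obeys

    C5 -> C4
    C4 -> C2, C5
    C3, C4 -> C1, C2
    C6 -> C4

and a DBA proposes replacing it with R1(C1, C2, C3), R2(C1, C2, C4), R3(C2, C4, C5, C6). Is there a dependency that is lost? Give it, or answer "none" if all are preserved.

Check C3, C4 → C1, C2: no single fragment contains all of {C1, C2, C3, C4}, and the restricted closure of {C3, C4} across the fragments never reaches {C1, C2}.
C5 → C4 is preserved.
C4 → C2, C5 is preserved.
C6 → C4 is preserved.

C3, C4 -> C1, C2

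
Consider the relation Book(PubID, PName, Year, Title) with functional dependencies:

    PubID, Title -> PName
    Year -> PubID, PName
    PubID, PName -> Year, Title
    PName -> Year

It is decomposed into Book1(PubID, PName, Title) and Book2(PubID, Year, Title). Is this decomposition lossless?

Yes

Common attributes: Book1 ∩ Book2 = {PubID, Title}.
Closure of {PubID, Title}: PubID, Title → PName applies, adding PName; PubID, PName → Year, Title applies, adding Year. So (PubID, Title)⁺ = {PubID, PName, Year, Title}.
This closure contains every attribute of Book1, so Book1 ∩ Book2 → Book1. The join is lossless.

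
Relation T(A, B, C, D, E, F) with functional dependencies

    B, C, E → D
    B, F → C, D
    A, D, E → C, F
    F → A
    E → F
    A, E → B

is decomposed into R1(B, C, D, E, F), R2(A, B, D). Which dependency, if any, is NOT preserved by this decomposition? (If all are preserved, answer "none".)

Check F → A: no single fragment contains all of {A, F}, and the restricted closure of {F} across the fragments never reaches {A}.
B, C, E → D is preserved.
B, F → C, D is preserved.
A, D, E → C, F is preserved.
E → F is preserved.
A, E → B is preserved.

F → A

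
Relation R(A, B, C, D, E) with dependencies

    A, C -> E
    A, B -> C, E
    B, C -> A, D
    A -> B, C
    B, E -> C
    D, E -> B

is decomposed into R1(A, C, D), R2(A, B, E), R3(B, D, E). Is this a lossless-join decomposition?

Chase test. Columns are A, B, C, D, E; row i has aⱼ where attribute j ∈ Ri, else bᵢⱼ.
Initial tableau (one row per fragment):
  row 1: a1 b12 a3 a4 b15
  row 2: a1 a2 b23 b24 a5
  row 3: b31 a2 b33 a4 a5
Rows 1 and 2 agree on A; apply A→B, C and equate their B, C entries.
Rows 2 and 3 agree on B, E; apply B, E→C and equate their C entries.
Rows 1 and 2 agree on A, C; apply A, C→E and equate their E entries.
Rows 1 and 2 agree on B, C; apply B, C→A, D and equate their A, D entries.
Rows 1 and 3 agree on B, C; apply B, C→A, D and equate their A, D entries.
Row 1 is now all distinguished symbols — the join is lossless.

Yes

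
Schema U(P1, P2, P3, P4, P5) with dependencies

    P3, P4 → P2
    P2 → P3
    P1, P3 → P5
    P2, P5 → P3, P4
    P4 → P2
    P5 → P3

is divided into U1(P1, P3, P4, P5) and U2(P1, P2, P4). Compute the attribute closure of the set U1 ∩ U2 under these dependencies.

U1 ∩ U2 = {P1, P4}.
P4 → P2 applies, adding P2
P2 → P3 applies, adding P3
P1, P3 → P5 applies, adding P5
Closure: {P1, P2, P3, P4, P5}.

P1, P2, P3, P4, P5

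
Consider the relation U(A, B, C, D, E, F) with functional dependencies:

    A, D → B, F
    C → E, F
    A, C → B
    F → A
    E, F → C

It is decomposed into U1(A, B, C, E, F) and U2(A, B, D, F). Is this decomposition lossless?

No

Common attributes: U1 ∩ U2 = {A, B, F}.
No dependency enlarges {A, B, F}, so (A, B, F)⁺ = {A, B, F}.
The closure contains neither all of U1 = {A, B, C, E, F} nor all of U2 = {A, B, D, F}, so the common attributes are not a superkey of either fragment. The join is lossy.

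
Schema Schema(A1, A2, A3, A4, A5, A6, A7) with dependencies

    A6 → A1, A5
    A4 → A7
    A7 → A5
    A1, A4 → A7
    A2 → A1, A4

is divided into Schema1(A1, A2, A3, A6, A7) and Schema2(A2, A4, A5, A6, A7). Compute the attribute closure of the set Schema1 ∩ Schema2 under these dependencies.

Schema1 ∩ Schema2 = {A2, A6, A7}.
A6 → A1, A5 applies, adding A1, A5
A2 → A1, A4 applies, adding A4
Closure: {A1, A2, A4, A5, A6, A7}.

A1, A2, A4, A5, A6, A7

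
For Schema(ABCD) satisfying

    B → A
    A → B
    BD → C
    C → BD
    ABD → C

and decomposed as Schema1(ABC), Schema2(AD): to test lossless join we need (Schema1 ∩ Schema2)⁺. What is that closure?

Schema1 ∩ Schema2 = {A}.
A → B applies, adding B
Closure: {AB}.

AB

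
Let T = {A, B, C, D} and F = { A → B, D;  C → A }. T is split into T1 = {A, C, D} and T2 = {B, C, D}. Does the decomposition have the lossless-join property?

Yes

Common attributes: T1 ∩ T2 = {C, D}.
Closure of {C, D}: C → A applies, adding A; A → B, D applies, adding B. So (C, D)⁺ = {A, B, C, D}.
This closure contains every attribute of T1, so T1 ∩ T2 → T1. The join is lossless.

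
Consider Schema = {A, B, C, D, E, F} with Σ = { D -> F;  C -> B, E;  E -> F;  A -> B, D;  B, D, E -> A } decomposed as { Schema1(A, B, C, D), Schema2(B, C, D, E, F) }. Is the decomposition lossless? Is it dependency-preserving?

Lossless test: (B, C, D)⁺ = {A, B, C, D, E, F}, which contains all of one fragment — lossless.
Dependency preservation: the restricted closure of {B, D, E} across the fragments never reaches {A}, so B, D, E → A cannot be enforced without a join — not preserved.

lossless but not dependency-preserving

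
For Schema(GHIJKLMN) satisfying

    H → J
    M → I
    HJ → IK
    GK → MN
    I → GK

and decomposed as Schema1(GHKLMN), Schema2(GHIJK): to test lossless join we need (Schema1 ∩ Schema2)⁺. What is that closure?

Schema1 ∩ Schema2 = {GHK}.
H → J applies, adding J
HJ → IK applies, adding I
GK → MN applies, adding MN
Closure: {GHIJKMN}.

GHIJKMN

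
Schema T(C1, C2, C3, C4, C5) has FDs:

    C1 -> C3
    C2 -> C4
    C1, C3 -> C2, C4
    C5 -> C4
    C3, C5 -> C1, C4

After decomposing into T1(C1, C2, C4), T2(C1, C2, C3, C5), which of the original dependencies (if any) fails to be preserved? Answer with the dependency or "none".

C5 -> C4

Check C5 → C4: no single fragment contains all of {C4, C5}, and the restricted closure of {C5} across the fragments never reaches {C4}.
C1 → C3 is preserved.
C2 → C4 is preserved.
C1, C3 → C2, C4 is preserved.
C3, C5 → C1, C4 is preserved.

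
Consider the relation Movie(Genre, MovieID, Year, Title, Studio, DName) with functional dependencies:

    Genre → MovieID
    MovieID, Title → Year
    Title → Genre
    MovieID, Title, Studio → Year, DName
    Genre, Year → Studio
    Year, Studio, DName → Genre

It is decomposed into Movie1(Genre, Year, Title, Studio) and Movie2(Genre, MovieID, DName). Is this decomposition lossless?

Common attributes: Movie1 ∩ Movie2 = {Genre}.
Closure of {Genre}: Genre → MovieID applies, adding MovieID. So (Genre)⁺ = {Genre, MovieID}.
The closure contains neither all of Movie1 = {Genre, Year, Title, Studio} nor all of Movie2 = {Genre, MovieID, DName}, so the common attributes are not a superkey of either fragment. The join is lossy.

No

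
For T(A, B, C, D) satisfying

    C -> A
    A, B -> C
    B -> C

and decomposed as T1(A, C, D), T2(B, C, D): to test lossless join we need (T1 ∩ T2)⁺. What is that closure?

A, C, D

T1 ∩ T2 = {C, D}.
C → A applies, adding A
Closure: {A, C, D}.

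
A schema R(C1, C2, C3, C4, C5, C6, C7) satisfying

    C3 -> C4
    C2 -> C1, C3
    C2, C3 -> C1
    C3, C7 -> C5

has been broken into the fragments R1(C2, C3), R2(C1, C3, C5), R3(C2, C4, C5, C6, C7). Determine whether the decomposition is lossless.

Chase test. Columns are C1, C2, C3, C4, C5, C6, C7; row i has aⱼ where attribute j ∈ Ri, else bᵢⱼ.
Initial tableau (one row per fragment):
  row 1: b11 a2 a3 b14 b15 b16 b17
  row 2: a1 b22 a3 b24 a5 b26 b27
  row 3: b31 a2 b33 a4 a5 a6 a7
Rows 1 and 2 agree on C3; apply C3→C4 and equate their C4 entries.
Rows 1 and 3 agree on C2; apply C2→C1, C3 and equate their C1, C3 entries.
Rows 1 and 3 agree on C3; apply C3→C4 and equate their C4 entries.
No row becomes fully distinguished — the join is lossy.

No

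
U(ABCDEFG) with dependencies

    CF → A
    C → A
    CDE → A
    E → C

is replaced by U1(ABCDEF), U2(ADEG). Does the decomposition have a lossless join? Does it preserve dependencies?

lossy but dependency-preserving

Lossless test: (ADE)⁺ = {ACDE}, which is a superkey of neither fragment — lossy.
Dependency preservation: every FD's attributes lie within a single fragment, so each can be enforced locally — preserved.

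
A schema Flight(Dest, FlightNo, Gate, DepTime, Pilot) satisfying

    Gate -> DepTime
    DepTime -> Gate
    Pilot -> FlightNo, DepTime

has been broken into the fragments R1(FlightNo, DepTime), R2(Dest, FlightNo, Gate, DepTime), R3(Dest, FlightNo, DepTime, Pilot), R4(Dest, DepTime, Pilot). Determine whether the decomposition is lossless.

Yes

Chase test. Columns are Dest, FlightNo, Gate, DepTime, Pilot; row i has aⱼ where attribute j ∈ Ri, else bᵢⱼ.
Initial tableau (one row per fragment):
  row 1: b11 a2 b13 a4 b15
  row 2: a1 a2 a3 a4 b25
  row 3: a1 a2 b33 a4 a5
  row 4: a1 b42 b43 a4 a5
Rows 1 and 2 agree on DepTime; apply DepTime→Gate and equate their Gate entries.
Rows 1 and 3 agree on DepTime; apply DepTime→Gate and equate their Gate entries.
Rows 1 and 4 agree on DepTime; apply DepTime→Gate and equate their Gate entries.
Rows 3 and 4 agree on Pilot; apply Pilot→FlightNo, DepTime and equate their FlightNo, DepTime entries.
Row 3 is now all distinguished symbols — the join is lossless.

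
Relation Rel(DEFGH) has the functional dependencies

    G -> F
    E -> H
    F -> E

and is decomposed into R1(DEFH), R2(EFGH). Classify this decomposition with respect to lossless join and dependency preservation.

Lossless test: (EFH)⁺ = {EFH}, which is a superkey of neither fragment — lossy.
Dependency preservation: every FD's attributes lie within a single fragment, so each can be enforced locally — preserved.

lossy but dependency-preserving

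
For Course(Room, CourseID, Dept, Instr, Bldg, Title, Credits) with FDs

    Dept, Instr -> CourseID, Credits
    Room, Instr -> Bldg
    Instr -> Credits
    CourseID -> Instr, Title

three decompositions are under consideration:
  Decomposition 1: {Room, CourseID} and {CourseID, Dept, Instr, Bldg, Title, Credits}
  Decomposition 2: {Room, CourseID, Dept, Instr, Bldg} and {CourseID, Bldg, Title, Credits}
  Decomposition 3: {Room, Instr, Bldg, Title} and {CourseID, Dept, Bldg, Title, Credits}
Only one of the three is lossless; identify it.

Decomposition 1: common = {CourseID}, closure = {CourseID, Instr, Title, Credits} → lossy.
Decomposition 2: common = {CourseID, Bldg}, closure = {CourseID, Instr, Bldg, Title, Credits} → lossless.
Decomposition 3: common = {Bldg, Title}, closure = {Bldg, Title} → lossy.

Decomposition 2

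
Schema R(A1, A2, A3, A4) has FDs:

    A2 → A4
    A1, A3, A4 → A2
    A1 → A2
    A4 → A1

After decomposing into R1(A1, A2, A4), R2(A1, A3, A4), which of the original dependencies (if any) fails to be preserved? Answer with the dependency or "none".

A2 → A4 lies within R1.
A1, A3, A4 → A2: restricted closure across fragments reaches A2.
A1 → A2 lies within R1.
A4 → A1 lies within R1.
Every dependency is enforceable on the fragments, so the decomposition is dependency-preserving.

none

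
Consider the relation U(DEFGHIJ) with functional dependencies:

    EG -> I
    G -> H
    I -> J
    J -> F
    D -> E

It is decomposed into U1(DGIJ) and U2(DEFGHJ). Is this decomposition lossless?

Yes

Common attributes: U1 ∩ U2 = {DGJ}.
Closure of {DGJ}: G → H applies, adding H; J → F applies, adding F; D → E applies, adding E; EG → I applies, adding I. So (DGJ)⁺ = {DEFGHIJ}.
This closure contains every attribute of U1, so U1 ∩ U2 → U1. The join is lossless.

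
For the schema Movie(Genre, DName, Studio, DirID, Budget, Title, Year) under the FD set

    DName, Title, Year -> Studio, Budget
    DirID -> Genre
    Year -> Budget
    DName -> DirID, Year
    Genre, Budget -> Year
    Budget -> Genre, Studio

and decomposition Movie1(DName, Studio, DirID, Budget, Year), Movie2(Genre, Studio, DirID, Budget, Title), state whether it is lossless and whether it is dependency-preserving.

Lossless test: (Studio, DirID, Budget)⁺ = {Genre, Studio, DirID, Budget, Year}, which is a superkey of neither fragment — lossy.
Dependency preservation: DName, Title, Year → Studio, Budget; Genre, Budget → Year are not contained in any single fragment, but the restricted closure of each left-hand side across the fragments still reaches the right-hand side; the remaining FDs each lie inside some fragment. All dependencies are preserved.

lossy but dependency-preserving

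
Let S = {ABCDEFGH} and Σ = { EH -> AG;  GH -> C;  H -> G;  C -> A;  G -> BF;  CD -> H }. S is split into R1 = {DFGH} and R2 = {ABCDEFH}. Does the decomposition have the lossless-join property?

Common attributes: R1 ∩ R2 = {DFH}.
Closure of {DFH}: H → G applies, adding G; G → BF applies, adding B; GH → C applies, adding C; C → A applies, adding A. So (DFH)⁺ = {ABCDFGH}.
This closure contains every attribute of R1, so R1 ∩ R2 → R1. The join is lossless.

Yes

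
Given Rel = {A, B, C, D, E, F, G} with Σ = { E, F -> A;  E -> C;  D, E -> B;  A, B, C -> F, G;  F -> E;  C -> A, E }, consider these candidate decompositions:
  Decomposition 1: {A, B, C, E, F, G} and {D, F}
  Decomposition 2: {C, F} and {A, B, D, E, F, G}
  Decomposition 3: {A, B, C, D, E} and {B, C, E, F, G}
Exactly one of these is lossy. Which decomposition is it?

Decomposition 1: common = {F}, closure = {A, C, E, F} → lossy.
Decomposition 2: common = {F}, closure = {A, C, E, F} → lossless.
Decomposition 3: common = {B, C, E}, closure = {A, B, C, E, F, G} → lossless.

Decomposition 1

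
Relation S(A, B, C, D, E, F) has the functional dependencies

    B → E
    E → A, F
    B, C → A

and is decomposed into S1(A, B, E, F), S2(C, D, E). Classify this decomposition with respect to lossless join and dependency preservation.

Lossless test: (E)⁺ = {A, E, F}, which is a superkey of neither fragment — lossy.
Dependency preservation: B, C → A is not contained in any single fragment, but the restricted closure of its left-hand side across the fragments still reaches the right-hand side; the remaining FDs each lie inside some fragment. All dependencies are preserved.

lossy but dependency-preserving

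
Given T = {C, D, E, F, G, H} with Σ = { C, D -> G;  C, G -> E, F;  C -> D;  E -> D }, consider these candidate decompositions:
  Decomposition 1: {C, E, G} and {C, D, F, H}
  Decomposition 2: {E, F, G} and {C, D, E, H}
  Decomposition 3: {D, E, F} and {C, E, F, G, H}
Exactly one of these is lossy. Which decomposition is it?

Decomposition 1: common = {C}, closure = {C, D, E, F, G} → lossless.
Decomposition 2: common = {E}, closure = {D, E} → lossy.
Decomposition 3: common = {E, F}, closure = {D, E, F} → lossless.

Decomposition 2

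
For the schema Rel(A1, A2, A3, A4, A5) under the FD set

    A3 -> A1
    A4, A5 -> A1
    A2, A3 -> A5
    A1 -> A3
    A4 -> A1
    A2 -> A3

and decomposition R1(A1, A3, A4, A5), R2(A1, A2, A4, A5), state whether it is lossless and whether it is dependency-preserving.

lossless and dependency-preserving

Lossless test: (A1, A4, A5)⁺ = {A1, A3, A4, A5}, which contains all of one fragment — lossless.
Dependency preservation: A2, A3 → A5; A2 → A3 are not contained in any single fragment, but the restricted closure of each left-hand side across the fragments still reaches the right-hand side; the remaining FDs each lie inside some fragment. All dependencies are preserved.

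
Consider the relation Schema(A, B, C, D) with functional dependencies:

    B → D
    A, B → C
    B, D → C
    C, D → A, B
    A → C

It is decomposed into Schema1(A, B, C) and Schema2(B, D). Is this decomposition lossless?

Common attributes: Schema1 ∩ Schema2 = {B}.
Closure of {B}: B → D applies, adding D; B, D → C applies, adding C; C, D → A, B applies, adding A. So (B)⁺ = {A, B, C, D}.
This closure contains every attribute of Schema1, so Schema1 ∩ Schema2 → Schema1. The join is lossless.

Yes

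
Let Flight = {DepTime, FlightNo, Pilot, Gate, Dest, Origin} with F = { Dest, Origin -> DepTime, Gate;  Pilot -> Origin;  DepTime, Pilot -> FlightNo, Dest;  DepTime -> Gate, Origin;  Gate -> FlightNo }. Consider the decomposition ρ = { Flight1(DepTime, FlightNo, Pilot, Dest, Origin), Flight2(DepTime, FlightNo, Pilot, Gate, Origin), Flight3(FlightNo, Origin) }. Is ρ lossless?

Yes

Chase test. Columns are DepTime, FlightNo, Pilot, Gate, Dest, Origin; row i has aⱼ where attribute j ∈ Flighti, else bᵢⱼ.
Initial tableau (one row per fragment):
  row 1: a1 a2 a3 b14 a5 a6
  row 2: a1 a2 a3 a4 b25 a6
  row 3: b31 a2 b33 b34 b35 a6
Rows 1 and 2 agree on DepTime, Pilot; apply DepTime, Pilot→FlightNo, Dest and equate their FlightNo, Dest entries.
Rows 1 and 2 agree on DepTime; apply DepTime→Gate, Origin and equate their Gate, Origin entries.
Row 1 is now all distinguished symbols — the join is lossless.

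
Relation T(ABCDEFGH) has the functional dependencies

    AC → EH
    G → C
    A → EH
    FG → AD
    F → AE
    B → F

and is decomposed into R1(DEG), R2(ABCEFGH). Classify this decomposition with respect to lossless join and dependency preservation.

lossy and not dependency-preserving

Lossless test: (EG)⁺ = {CEG}, which is a superkey of neither fragment — lossy.
Dependency preservation: the restricted closure of {FG} across the fragments never reaches {AD}, so FG → AD cannot be enforced without a join — not preserved.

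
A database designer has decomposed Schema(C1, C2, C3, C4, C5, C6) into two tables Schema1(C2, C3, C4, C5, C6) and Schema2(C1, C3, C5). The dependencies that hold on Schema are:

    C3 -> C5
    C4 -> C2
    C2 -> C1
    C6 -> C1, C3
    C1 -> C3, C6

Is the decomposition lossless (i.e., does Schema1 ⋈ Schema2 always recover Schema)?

Common attributes: Schema1 ∩ Schema2 = {C3, C5}.
No dependency enlarges {C3, C5}, so (C3, C5)⁺ = {C3, C5}.
The closure contains neither all of Schema1 = {C2, C3, C4, C5, C6} nor all of Schema2 = {C1, C3, C5}, so the common attributes are not a superkey of either fragment. The join is lossy.

No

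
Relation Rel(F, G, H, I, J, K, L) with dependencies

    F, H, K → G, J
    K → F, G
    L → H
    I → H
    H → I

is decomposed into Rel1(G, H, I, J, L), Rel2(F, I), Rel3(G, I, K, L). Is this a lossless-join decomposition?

Chase test. Columns are F, G, H, I, J, K, L; row i has aⱼ where attribute j ∈ Reli, else bᵢⱼ.
Initial tableau (one row per fragment):
  row 1: b11 a2 a3 a4 a5 b16 a7
  row 2: a1 b22 b23 a4 b25 b26 b27
  row 3: b31 a2 b33 a4 b35 a6 a7
Rows 1 and 3 agree on L; apply L→H and equate their H entries.
Rows 1 and 2 agree on I; apply I→H and equate their H entries.
No row becomes fully distinguished — the join is lossy.

No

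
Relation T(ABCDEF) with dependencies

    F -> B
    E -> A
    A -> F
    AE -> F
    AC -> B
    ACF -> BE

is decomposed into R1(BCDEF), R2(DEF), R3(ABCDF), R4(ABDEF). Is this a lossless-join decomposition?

Yes

Chase test. Columns are ABCDEF; row i has aⱼ where attribute j ∈ Ri, else bᵢⱼ.
Initial tableau (one row per fragment):
  row 1: b11 a2 a3 a4 a5 a6
  row 2: b21 b22 b23 a4 a5 a6
  row 3: a1 a2 a3 a4 b35 a6
  row 4: a1 a2 b43 a4 a5 a6
Rows 1 and 2 agree on F; apply F→B and equate their B entries.
Rows 1 and 2 agree on E; apply E→A and equate their A entries.
Rows 1 and 4 agree on E; apply E→A and equate their A entries.
Rows 1 and 3 agree on ACF; apply ACF→BE and equate their BE entries.
Row 1 is now all distinguished symbols — the join is lossless.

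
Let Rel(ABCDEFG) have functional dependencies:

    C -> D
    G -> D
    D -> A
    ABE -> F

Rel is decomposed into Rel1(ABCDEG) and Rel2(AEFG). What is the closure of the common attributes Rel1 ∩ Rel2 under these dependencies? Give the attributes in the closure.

Rel1 ∩ Rel2 = {AEG}.
G → D applies, adding D
Closure: {ADEG}.

ADEG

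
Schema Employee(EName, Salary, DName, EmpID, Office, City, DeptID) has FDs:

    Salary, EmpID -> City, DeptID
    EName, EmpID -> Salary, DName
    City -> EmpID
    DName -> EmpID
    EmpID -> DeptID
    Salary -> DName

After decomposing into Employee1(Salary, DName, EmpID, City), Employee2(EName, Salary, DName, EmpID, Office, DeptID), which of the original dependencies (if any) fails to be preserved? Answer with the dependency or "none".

Salary, EmpID → City, DeptID: restricted closure across fragments reaches City, DeptID.
EName, EmpID → Salary, DName lies within Employee2.
City → EmpID lies within Employee1.
DName → EmpID lies within Employee1.
EmpID → DeptID lies within Employee2.
Salary → DName lies within Employee1.
Every dependency is enforceable on the fragments, so the decomposition is dependency-preserving.

none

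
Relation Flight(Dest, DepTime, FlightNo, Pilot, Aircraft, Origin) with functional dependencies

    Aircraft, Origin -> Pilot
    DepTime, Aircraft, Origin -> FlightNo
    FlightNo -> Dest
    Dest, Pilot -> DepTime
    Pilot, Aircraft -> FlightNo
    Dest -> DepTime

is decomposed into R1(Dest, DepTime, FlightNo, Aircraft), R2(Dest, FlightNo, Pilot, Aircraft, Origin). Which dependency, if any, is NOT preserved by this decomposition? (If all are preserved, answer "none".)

Aircraft, Origin → Pilot lies within R2.
DepTime, Aircraft, Origin → FlightNo: restricted closure across fragments reaches FlightNo.
FlightNo → Dest lies within R1.
Dest, Pilot → DepTime: restricted closure across fragments reaches DepTime.
Pilot, Aircraft → FlightNo lies within R2.
Dest → DepTime lies within R1.
Every dependency is enforceable on the fragments, so the decomposition is dependency-preserving.

none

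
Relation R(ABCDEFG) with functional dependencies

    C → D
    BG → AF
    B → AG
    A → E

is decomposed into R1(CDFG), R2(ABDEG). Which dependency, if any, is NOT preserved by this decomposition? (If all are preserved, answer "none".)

BG → AF

Check BG → AF: no single fragment contains all of {ABFG}, and the restricted closure of {BG} across the fragments never reaches {AF}.
C → D is preserved.
B → AG is preserved.
A → E is preserved.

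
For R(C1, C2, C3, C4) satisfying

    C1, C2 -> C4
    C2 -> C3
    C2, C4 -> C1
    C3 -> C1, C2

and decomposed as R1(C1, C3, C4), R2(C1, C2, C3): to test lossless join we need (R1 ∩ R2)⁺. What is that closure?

R1 ∩ R2 = {C1, C3}.
C3 → C1, C2 applies, adding C2
C1, C2 → C4 applies, adding C4
Closure: {C1, C2, C3, C4}.

C1, C2, C3, C4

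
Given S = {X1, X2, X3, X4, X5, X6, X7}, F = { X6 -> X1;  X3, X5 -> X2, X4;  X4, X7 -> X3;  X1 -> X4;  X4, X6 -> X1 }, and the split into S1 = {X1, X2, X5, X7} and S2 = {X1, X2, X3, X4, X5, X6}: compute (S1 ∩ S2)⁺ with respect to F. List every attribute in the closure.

S1 ∩ S2 = {X1, X2, X5}.
X1 → X4 applies, adding X4
Closure: {X1, X2, X4, X5}.

X1, X2, X4, X5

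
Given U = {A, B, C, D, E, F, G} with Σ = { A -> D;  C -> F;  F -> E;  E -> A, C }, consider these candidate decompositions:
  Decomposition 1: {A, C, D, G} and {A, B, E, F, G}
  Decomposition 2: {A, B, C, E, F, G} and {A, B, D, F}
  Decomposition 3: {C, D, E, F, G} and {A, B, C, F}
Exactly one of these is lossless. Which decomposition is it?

Decomposition 2

Decomposition 1: common = {A, G}, closure = {A, D, G} → lossy.
Decomposition 2: common = {A, B, F}, closure = {A, B, C, D, E, F} → lossless.
Decomposition 3: common = {C, F}, closure = {A, C, D, E, F} → lossy.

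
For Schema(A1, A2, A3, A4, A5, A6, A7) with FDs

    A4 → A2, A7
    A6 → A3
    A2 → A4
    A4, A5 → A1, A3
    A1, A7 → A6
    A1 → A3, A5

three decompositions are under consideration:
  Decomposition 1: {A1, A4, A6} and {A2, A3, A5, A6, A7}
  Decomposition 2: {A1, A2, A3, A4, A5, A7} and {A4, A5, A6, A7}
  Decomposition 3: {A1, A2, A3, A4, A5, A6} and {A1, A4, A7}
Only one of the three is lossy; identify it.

Decomposition 1: common = {A6}, closure = {A3, A6} → lossy.
Decomposition 2: common = {A4, A5, A7}, closure = {A1, A2, A3, A4, A5, A6, A7} → lossless.
Decomposition 3: common = {A1, A4}, closure = {A1, A2, A3, A4, A5, A6, A7} → lossless.

Decomposition 1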